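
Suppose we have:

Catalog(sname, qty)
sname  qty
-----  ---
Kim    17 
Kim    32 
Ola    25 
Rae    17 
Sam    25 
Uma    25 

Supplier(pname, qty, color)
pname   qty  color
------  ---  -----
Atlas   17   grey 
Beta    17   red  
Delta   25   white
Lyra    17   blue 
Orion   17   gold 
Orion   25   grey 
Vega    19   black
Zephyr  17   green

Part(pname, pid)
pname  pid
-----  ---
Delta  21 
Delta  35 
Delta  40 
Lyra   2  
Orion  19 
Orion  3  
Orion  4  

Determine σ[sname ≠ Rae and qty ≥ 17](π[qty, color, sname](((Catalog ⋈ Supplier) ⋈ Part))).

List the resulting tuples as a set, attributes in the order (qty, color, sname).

{(17, blue, Kim), (17, gold, Kim), (25, grey, Ola), (25, grey, Sam), (25, grey, Uma), (25, white, Ola), (25, white, Sam), (25, white, Uma)}

Joining Catalog and Supplier on qty yields {(Kim, 17, Atlas, grey), (Kim, 17, Beta, red), (Kim, 17, Lyra, blue), (Kim, 17, Orion, gold), (Kim, 17, Zephyr, green), (Ola, 25, Delta, white), (Ola, 25, Orion, grey), (Rae, 17, Atlas, grey), (Rae, 17, Beta, red), (Rae, 17, Lyra, blue), (Rae, 17, Orion, gold), (Rae, 17, Zephyr, green), (Sam, 25, Delta, white), (Sam, 25, Orion, grey), (Uma, 25, Delta, white), (Uma, 25, Orion, grey)}.
Joining (Catalog ⋈ Supplier) and Part on pname yields {(Kim, 17, Lyra, blue, 2), (Kim, 17, Orion, gold, 19), (Kim, 17, Orion, gold, 3), (Kim, 17, Orion, gold, 4), (Ola, 25, Delta, white, 21), (Ola, 25, Delta, white, 35), (Ola, 25, Delta, white, 40), (Ola, 25, Orion, grey, 19), (Ola, 25, Orion, grey, 3), (Ola, 25, Orion, grey, 4), (Rae, 17, Lyra, blue, 2), (Rae, 17, Orion, gold, 19), (Rae, 17, Orion, gold, 3), (Rae, 17, Orion, gold, 4), (Sam, 25, Delta, white, 21), (Sam, 25, Delta, white, 35), (Sam, 25, Delta, white, 40), (Sam, 25, Orion, grey, 19), (Sam, 25, Orion, grey, 3), (Sam, 25, Orion, grey, 4), (Uma, 25, Delta, white, 21), (Uma, 25, Delta, white, 35), (Uma, 25, Delta, white, 40), (Uma, 25, Orion, grey, 19), (Uma, 25, Orion, grey, 3), (Uma, 25, Orion, grey, 4)}.
π_{qty, color, sname} gives {(17, blue, Kim), (17, blue, Rae), (17, gold, Kim), (17, gold, Rae), (25, grey, Ola), (25, grey, Sam), (25, grey, Uma), (25, white, Ola), (25, white, Sam), (25, white, Uma)} (16 duplicate(s) eliminated).
Filtering on sname ≠ Rae and qty ≥ 17 leaves {(17, blue, Kim), (17, gold, Kim), (25, grey, Ola), (25, grey, Sam), (25, grey, Uma), (25, white, Ola), (25, white, Sam), (25, white, Uma)}.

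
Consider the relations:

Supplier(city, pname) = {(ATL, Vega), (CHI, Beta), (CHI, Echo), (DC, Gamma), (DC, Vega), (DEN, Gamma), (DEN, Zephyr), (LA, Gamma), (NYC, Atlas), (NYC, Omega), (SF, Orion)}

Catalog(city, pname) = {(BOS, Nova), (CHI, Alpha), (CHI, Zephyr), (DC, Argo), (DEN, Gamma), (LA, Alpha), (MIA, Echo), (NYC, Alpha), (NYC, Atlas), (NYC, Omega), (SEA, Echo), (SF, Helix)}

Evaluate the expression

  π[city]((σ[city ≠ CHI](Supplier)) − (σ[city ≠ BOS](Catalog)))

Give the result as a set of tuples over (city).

Apply σ_{city ≠ CHI}; surviving tuples: {(ATL, Vega), (DC, Gamma), (DC, Vega), (DEN, Gamma), (DEN, Zephyr), (LA, Gamma), (NYC, Atlas), (NYC, Omega), (SF, Orion)}
Apply σ_{city ≠ BOS}; surviving tuples: {(CHI, Alpha), (CHI, Zephyr), (DC, Argo), (DEN, Gamma), (LA, Alpha), (MIA, Echo), (NYC, Alpha), (NYC, Atlas), (NYC, Omega), (SEA, Echo), (SF, Helix)}
Difference: {(ATL, Vega), (DC, Gamma), (DC, Vega), (DEN, Gamma), (DEN, Zephyr), (LA, Gamma), (NYC, Atlas), (NYC, Omega), (SF, Orion)} with {(CHI, Alpha), (CHI, Zephyr), (DC, Argo), (DEN, Gamma), (LA, Alpha), (MIA, Echo), (NYC, Alpha), (NYC, Atlas), (NYC, Omega), (SEA, Echo), (SF, Helix)} → {(ATL, Vega), (DC, Gamma), (DC, Vega), (DEN, Zephyr), (LA, Gamma), (SF, Orion)}
Projecting to city (1 duplicate(s) eliminated): {ATL, DC, DEN, LA, SF}

{ATL, DC, DEN, LA, SF}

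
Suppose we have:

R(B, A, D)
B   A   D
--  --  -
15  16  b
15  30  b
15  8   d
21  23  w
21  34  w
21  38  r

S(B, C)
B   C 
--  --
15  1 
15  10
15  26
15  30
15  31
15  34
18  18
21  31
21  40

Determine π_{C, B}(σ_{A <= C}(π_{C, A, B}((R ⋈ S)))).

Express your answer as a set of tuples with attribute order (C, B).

{(10, 15), (26, 15), (30, 15), (31, 15), (31, 21), (34, 15), (40, 21)}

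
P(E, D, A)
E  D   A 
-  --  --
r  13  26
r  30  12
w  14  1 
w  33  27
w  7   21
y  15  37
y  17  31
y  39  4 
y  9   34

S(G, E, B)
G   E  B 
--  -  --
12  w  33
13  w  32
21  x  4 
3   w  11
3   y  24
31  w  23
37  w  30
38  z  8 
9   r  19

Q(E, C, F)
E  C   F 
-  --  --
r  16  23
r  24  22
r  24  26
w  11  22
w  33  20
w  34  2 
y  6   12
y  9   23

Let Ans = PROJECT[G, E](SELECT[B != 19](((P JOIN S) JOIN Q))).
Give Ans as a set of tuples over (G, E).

{(12, w), (13, w), (3, w), (3, y), (31, w), (37, w)}

P ⋈ S (natural join on E): {(r, 13, 26, 9, 19), (r, 30, 12, 9, 19), (w, 14, 1, 12, 33), (w, 14, 1, 13, 32), (w, 14, 1, 3, 11), (w, 14, 1, 31, 23), (w, 14, 1, 37, 30), (w, 33, 27, 12, 33), (w, 33, 27, 13, 32), (w, 33, 27, 3, 11), (w, 33, 27, 31, 23), (w, 33, 27, 37, 30), (w, 7, 21, 12, 33), (w, 7, 21, 13, 32), (w, 7, 21, 3, 11), (w, 7, 21, 31, 23), (w, 7, 21, 37, 30), (y, 15, 37, 3, 24), (y, 17, 31, 3, 24), (y, 39, 4, 3, 24), (y, 9, 34, 3, 24)}
(P JOIN S) ⋈ Q (natural join on E): {(r, 13, 26, 9, 19, 16, 23), (r, 13, 26, 9, 19, 24, 22), (r, 13, 26, 9, 19, 24, 26), (r, 30, 12, 9, 19, 16, 23), (r, 30, 12, 9, 19, 24, 22), (r, 30, 12, 9, 19, 24, 26), (w, 14, 1, 12, 33, 11, 22), (w, 14, 1, 12, 33, 33, 20), (w, 14, 1, 12, 33, 34, 2), (w, 14, 1, 13, 32, 11, 22), (w, 14, 1, 13, 32, 33, 20), (w, 14, 1, 13, 32, 34, 2), (w, 14, 1, 3, 11, 11, 22), (w, 14, 1, 3, 11, 33, 20), (w, 14, 1, 3, 11, 34, 2), (w, 14, 1, 31, 23, 11, 22), (w, 14, 1, 31, 23, 33, 20), (w, 14, 1, 31, 23, 34, 2), (w, 14, 1, 37, 30, 11, 22), (w, 14, 1, 37, 30, 33, 20), (w, 14, 1, 37, 30, 34, 2), (w, 33, 27, 12, 33, 11, 22), (w, 33, 27, 12, 33, 33, 20), (w, 33, 27, 12, 33, 34, 2), (w, 33, 27, 13, 32, 11, 22), (w, 33, 27, 13, 32, 33, 20), (w, 33, 27, 13, 32, 34, 2), (w, 33, 27, 3, 11, 11, 22), (w, 33, 27, 3, 11, 33, 20), (w, 33, 27, 3, 11, 34, 2), (w, 33, 27, 31, 23, 11, 22), (w, 33, 27, 31, 23, 33, 20), (w, 33, 27, 31, 23, 34, 2), (w, 33, 27, 37, 30, 11, 22), (w, 33, 27, 37, 30, 33, 20), (w, 33, 27, 37, 30, 34, 2), (w, 7, 21, 12, 33, 11, 22), (w, 7, 21, 12, 33, 33, 20), (w, 7, 21, 12, 33, 34, 2), (w, 7, 21, 13, 32, 11, 22), (w, 7, 21, 13, 32, 33, 20), (w, 7, 21, 13, 32, 34, 2), (w, 7, 21, 3, 11, 11, 22), (w, 7, 21, 3, 11, 33, 20), (w, 7, 21, 3, 11, 34, 2), (w, 7, 21, 31, 23, 11, 22), (w, 7, 21, 31, 23, 33, 20), (w, 7, 21, 31, 23, 34, 2), (w, 7, 21, 37, 30, 11, 22), (w, 7, 21, 37, 30, 33, 20), (w, 7, 21, 37, 30, 34, 2), (y, 15, 37, 3, 24, 6, 12), (y, 15, 37, 3, 24, 9, 23), (y, 17, 31, 3, 24, 6, 12), (y, 17, 31, 3, 24, 9, 23), (y, 39, 4, 3, 24, 6, 12), (y, 39, 4, 3, 24, 9, 23), (y, 9, 34, 3, 24, 6, 12), (y, 9, 34, 3, 24, 9, 23)}
Apply σ_{B != 19}; surviving tuples: {(w, 14, 1, 12, 33, 11, 22), (w, 14, 1, 12, 33, 33, 20), (w, 14, 1, 12, 33, 34, 2), (w, 14, 1, 13, 32, 11, 22), (w, 14, 1, 13, 32, 33, 20), (w, 14, 1, 13, 32, 34, 2), (w, 14, 1, 3, 11, 11, 22), (w, 14, 1, 3, 11, 33, 20), (w, 14, 1, 3, 11, 34, 2), (w, 14, 1, 31, 23, 11, 22), (w, 14, 1, 31, 23, 33, 20), (w, 14, 1, 31, 23, 34, 2), (w, 14, 1, 37, 30, 11, 22), (w, 14, 1, 37, 30, 33, 20), (w, 14, 1, 37, 30, 34, 2), (w, 33, 27, 12, 33, 11, 22), (w, 33, 27, 12, 33, 33, 20), (w, 33, 27, 12, 33, 34, 2), (w, 33, 27, 13, 32, 11, 22), (w, 33, 27, 13, 32, 33, 20), (w, 33, 27, 13, 32, 34, 2), (w, 33, 27, 3, 11, 11, 22), (w, 33, 27, 3, 11, 33, 20), (w, 33, 27, 3, 11, 34, 2), (w, 33, 27, 31, 23, 11, 22), (w, 33, 27, 31, 23, 33, 20), (w, 33, 27, 31, 23, 34, 2), (w, 33, 27, 37, 30, 11, 22), (w, 33, 27, 37, 30, 33, 20), (w, 33, 27, 37, 30, 34, 2), (w, 7, 21, 12, 33, 11, 22), (w, 7, 21, 12, 33, 33, 20), (w, 7, 21, 12, 33, 34, 2), (w, 7, 21, 13, 32, 11, 22), (w, 7, 21, 13, 32, 33, 20), (w, 7, 21, 13, 32, 34, 2), (w, 7, 21, 3, 11, 11, 22), (w, 7, 21, 3, 11, 33, 20), (w, 7, 21, 3, 11, 34, 2), (w, 7, 21, 31, 23, 11, 22), (w, 7, 21, 31, 23, 33, 20), (w, 7, 21, 31, 23, 34, 2), (w, 7, 21, 37, 30, 11, 22), (w, 7, 21, 37, 30, 33, 20), (w, 7, 21, 37, 30, 34, 2), (y, 15, 37, 3, 24, 6, 12), (y, 15, 37, 3, 24, 9, 23), (y, 17, 31, 3, 24, 6, 12), (y, 17, 31, 3, 24, 9, 23), (y, 39, 4, 3, 24, 6, 12), (y, 39, 4, 3, 24, 9, 23), (y, 9, 34, 3, 24, 6, 12), (y, 9, 34, 3, 24, 9, 23)}
π_{G, E} gives {(12, w), (13, w), (3, w), (3, y), (31, w), (37, w)} (47 duplicate(s) eliminated).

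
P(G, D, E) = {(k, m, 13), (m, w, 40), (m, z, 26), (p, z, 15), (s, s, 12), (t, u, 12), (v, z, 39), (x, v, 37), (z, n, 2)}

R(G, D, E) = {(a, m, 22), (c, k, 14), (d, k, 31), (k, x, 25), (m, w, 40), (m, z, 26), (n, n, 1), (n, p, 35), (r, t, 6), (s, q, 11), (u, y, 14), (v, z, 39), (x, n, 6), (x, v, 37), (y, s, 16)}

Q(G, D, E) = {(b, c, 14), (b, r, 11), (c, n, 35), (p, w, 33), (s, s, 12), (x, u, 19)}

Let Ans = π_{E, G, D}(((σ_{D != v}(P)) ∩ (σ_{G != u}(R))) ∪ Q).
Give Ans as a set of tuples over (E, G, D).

{(11, b, r), (12, s, s), (14, b, c), (19, x, u), (26, m, z), (33, p, w), (35, c, n), (39, v, z), (40, m, w)}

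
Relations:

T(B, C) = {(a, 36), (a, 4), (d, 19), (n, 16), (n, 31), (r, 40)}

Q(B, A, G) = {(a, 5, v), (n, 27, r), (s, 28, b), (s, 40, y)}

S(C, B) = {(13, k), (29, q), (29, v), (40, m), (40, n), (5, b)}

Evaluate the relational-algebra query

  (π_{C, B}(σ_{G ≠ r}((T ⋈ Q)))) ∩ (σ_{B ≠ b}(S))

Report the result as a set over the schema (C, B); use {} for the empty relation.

T ⋈ Q (natural join on B): {(a, 36, 5, v), (a, 4, 5, v), (n, 16, 27, r), (n, 31, 27, r)}
Filtering on G ≠ r leaves {(a, 36, 5, v), (a, 4, 5, v)}.
π[C, B]: project onto (C, B) → {(36, a), (4, a)}
Filtering on B ≠ b leaves {(13, k), (29, q), (29, v), (40, m), (40, n)}.
Taking the intersection: {}

{}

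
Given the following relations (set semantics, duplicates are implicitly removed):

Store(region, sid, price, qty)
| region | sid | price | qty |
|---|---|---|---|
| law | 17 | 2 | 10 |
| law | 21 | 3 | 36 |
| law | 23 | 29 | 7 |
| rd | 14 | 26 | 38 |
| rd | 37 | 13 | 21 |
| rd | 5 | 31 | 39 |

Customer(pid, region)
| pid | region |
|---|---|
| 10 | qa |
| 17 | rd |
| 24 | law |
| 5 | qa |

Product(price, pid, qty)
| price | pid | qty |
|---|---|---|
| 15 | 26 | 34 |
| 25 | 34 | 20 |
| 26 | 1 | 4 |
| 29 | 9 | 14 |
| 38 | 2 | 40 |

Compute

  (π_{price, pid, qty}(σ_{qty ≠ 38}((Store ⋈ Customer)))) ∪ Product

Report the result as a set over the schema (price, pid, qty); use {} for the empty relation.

Natural join on region: {(law, 17, 2, 10, 24), (law, 21, 3, 36, 24), (law, 23, 29, 7, 24), (rd, 14, 26, 38, 17), (rd, 37, 13, 21, 17), (rd, 5, 31, 39, 17)}
Apply σ_{qty ≠ 38}; surviving tuples: {(law, 17, 2, 10, 24), (law, 21, 3, 36, 24), (law, 23, 29, 7, 24), (rd, 37, 13, 21, 17), (rd, 5, 31, 39, 17)}
π_{price, pid, qty} gives {(13, 17, 21), (2, 24, 10), (29, 24, 7), (3, 24, 36), (31, 17, 39)}.
Set union of the two operands is {(13, 17, 21), (15, 26, 34), (2, 24, 10), (25, 34, 20), (26, 1, 4), (29, 24, 7), (29, 9, 14), (3, 24, 36), (31, 17, 39), (38, 2, 40)}.

{(13, 17, 21), (15, 26, 34), (2, 24, 10), (25, 34, 20), (26, 1, 4), (29, 24, 7), (29, 9, 14), (3, 24, 36), (31, 17, 39), (38, 2, 40)}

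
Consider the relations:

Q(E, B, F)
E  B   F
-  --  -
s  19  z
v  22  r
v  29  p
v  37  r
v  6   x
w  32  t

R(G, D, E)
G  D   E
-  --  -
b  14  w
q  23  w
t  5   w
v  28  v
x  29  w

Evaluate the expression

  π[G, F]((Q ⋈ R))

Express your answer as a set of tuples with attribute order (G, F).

{(b, t), (q, t), (t, t), (v, p), (v, r), (v, x), (x, t)}

Q ⋈ R (natural join on E): {(v, 22, r, v, 28), (v, 29, p, v, 28), (v, 37, r, v, 28), (v, 6, x, v, 28), (w, 32, t, b, 14), (w, 32, t, q, 23), (w, 32, t, t, 5), (w, 32, t, x, 29)}
π[G, F]: project onto (G, F) (1 duplicate(s) eliminated) → {(b, t), (q, t), (t, t), (v, p), (v, r), (v, x), (x, t)}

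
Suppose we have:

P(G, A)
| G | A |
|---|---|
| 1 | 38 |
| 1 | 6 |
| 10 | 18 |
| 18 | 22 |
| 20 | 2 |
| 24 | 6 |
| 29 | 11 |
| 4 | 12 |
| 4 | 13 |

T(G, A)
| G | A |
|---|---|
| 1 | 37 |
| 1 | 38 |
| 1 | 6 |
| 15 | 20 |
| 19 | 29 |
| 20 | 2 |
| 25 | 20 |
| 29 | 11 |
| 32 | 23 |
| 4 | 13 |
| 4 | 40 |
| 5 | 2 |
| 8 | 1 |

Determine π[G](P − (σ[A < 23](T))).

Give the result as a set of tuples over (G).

Selection A < 23: {(1, 6), (15, 20), (20, 2), (25, 20), (29, 11), (4, 13), (5, 2), (8, 1)}
Set difference of the two operands is {(1, 38), (10, 18), (18, 22), (24, 6), (4, 12)}.
Keep only column(s) G: {1, 10, 18, 24, 4}

{1, 10, 18, 24, 4}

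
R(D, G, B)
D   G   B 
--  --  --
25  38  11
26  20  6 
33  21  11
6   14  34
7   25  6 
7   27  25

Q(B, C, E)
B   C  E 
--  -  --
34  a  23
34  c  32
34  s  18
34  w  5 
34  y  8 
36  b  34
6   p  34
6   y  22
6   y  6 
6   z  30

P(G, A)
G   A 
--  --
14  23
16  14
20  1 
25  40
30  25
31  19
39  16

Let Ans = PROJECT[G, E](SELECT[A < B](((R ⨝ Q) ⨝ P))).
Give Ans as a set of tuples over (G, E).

{(14, 18), (14, 23), (14, 32), (14, 5), (14, 8), (20, 22), (20, 30), (20, 34), (20, 6)}

Joining R and Q on B yields {(26, 20, 6, p, 34), (26, 20, 6, y, 22), (26, 20, 6, y, 6), (26, 20, 6, z, 30), (6, 14, 34, a, 23), (6, 14, 34, c, 32), (6, 14, 34, s, 18), (6, 14, 34, w, 5), (6, 14, 34, y, 8), (7, 25, 6, p, 34), (7, 25, 6, y, 22), (7, 25, 6, y, 6), (7, 25, 6, z, 30)}.
Joining (R ⨝ Q) and P on G yields {(26, 20, 6, p, 34, 1), (26, 20, 6, y, 22, 1), (26, 20, 6, y, 6, 1), (26, 20, 6, z, 30, 1), (6, 14, 34, a, 23, 23), (6, 14, 34, c, 32, 23), (6, 14, 34, s, 18, 23), (6, 14, 34, w, 5, 23), (6, 14, 34, y, 8, 23), (7, 25, 6, p, 34, 40), (7, 25, 6, y, 22, 40), (7, 25, 6, y, 6, 40), (7, 25, 6, z, 30, 40)}.
Apply σ_{A < B}; surviving tuples: {(26, 20, 6, p, 34, 1), (26, 20, 6, y, 22, 1), (26, 20, 6, y, 6, 1), (26, 20, 6, z, 30, 1), (6, 14, 34, a, 23, 23), (6, 14, 34, c, 32, 23), (6, 14, 34, s, 18, 23), (6, 14, 34, w, 5, 23), (6, 14, 34, y, 8, 23)}
Keep only column(s) G, E: {(14, 18), (14, 23), (14, 32), (14, 5), (14, 8), (20, 22), (20, 30), (20, 34), (20, 6)}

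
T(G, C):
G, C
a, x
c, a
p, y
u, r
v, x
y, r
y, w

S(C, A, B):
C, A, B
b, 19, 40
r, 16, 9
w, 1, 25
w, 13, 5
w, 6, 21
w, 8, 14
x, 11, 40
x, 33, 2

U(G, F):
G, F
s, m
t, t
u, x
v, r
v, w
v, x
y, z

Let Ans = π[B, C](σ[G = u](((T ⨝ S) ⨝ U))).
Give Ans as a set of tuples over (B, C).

{(9, r)}

T ⋈ S (natural join on C): {(a, x, 11, 40), (a, x, 33, 2), (u, r, 16, 9), (v, x, 11, 40), (v, x, 33, 2), (y, r, 16, 9), (y, w, 1, 25), (y, w, 13, 5), (y, w, 6, 21), (y, w, 8, 14)}
(T ⨝ S) ⋈ U (natural join on G): {(u, r, 16, 9, x), (v, x, 11, 40, r), (v, x, 11, 40, w), (v, x, 11, 40, x), (v, x, 33, 2, r), (v, x, 33, 2, w), (v, x, 33, 2, x), (y, r, 16, 9, z), (y, w, 1, 25, z), (y, w, 13, 5, z), (y, w, 6, 21, z), (y, w, 8, 14, z)}
σ[G = u]: keep tuples satisfying G = u → {(u, r, 16, 9, x)}
Keep only column(s) B, C: {(9, r)}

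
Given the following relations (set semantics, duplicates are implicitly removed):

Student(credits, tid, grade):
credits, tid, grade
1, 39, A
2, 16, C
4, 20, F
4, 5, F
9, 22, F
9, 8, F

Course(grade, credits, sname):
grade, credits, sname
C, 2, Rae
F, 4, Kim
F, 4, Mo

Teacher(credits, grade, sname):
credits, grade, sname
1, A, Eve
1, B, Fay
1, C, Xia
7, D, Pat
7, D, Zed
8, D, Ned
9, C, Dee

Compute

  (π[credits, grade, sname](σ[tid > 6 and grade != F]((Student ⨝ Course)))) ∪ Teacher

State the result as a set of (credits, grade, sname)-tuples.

{(1, A, Eve), (1, B, Fay), (1, C, Xia), (2, C, Rae), (7, D, Pat), (7, D, Zed), (8, D, Ned), (9, C, Dee)}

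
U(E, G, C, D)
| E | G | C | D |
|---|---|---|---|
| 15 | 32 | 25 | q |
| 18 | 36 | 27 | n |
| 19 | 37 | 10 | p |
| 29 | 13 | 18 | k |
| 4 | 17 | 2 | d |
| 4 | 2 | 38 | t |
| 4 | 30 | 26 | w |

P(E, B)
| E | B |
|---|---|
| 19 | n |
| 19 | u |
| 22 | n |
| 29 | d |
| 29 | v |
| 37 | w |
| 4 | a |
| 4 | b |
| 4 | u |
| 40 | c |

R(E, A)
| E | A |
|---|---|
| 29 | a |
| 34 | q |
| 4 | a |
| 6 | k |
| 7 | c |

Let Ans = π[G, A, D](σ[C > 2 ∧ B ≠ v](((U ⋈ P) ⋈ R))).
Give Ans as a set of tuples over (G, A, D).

{(13, a, k), (2, a, t), (30, a, w)}

U ⋈ P (natural join on E): {(19, 37, 10, p, n), (19, 37, 10, p, u), (29, 13, 18, k, d), (29, 13, 18, k, v), (4, 17, 2, d, a), (4, 17, 2, d, b), (4, 17, 2, d, u), (4, 2, 38, t, a), (4, 2, 38, t, b), (4, 2, 38, t, u), (4, 30, 26, w, a), (4, 30, 26, w, b), (4, 30, 26, w, u)}
(U ⋈ P) ⋈ R (natural join on E): {(29, 13, 18, k, d, a), (29, 13, 18, k, v, a), (4, 17, 2, d, a, a), (4, 17, 2, d, b, a), (4, 17, 2, d, u, a), (4, 2, 38, t, a, a), (4, 2, 38, t, b, a), (4, 2, 38, t, u, a), (4, 30, 26, w, a, a), (4, 30, 26, w, b, a), (4, 30, 26, w, u, a)}
Selection C > 2 ∧ B ≠ v: {(29, 13, 18, k, d, a), (4, 2, 38, t, a, a), (4, 2, 38, t, b, a), (4, 2, 38, t, u, a), (4, 30, 26, w, a, a), (4, 30, 26, w, b, a), (4, 30, 26, w, u, a)}
π_{G, A, D} gives {(13, a, k), (2, a, t), (30, a, w)} (4 duplicate(s) eliminated).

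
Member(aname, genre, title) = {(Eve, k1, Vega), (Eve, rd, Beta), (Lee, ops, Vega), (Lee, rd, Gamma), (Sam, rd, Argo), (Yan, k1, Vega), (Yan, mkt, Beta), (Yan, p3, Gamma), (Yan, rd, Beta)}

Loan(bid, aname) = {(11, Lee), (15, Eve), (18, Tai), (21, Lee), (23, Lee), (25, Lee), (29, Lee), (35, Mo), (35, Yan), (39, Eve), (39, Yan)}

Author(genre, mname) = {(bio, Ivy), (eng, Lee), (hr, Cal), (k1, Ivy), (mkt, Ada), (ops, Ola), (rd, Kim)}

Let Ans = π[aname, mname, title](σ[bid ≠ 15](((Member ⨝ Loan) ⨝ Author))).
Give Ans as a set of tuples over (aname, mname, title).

{(Eve, Ivy, Vega), (Eve, Kim, Beta), (Lee, Kim, Gamma), (Lee, Ola, Vega), (Yan, Ada, Beta), (Yan, Ivy, Vega), (Yan, Kim, Beta)}

Joining Member and Loan on aname yields {(Eve, k1, Vega, 15), (Eve, k1, Vega, 39), (Eve, rd, Beta, 15), (Eve, rd, Beta, 39), (Lee, ops, Vega, 11), (Lee, ops, Vega, 21), (Lee, ops, Vega, 23), (Lee, ops, Vega, 25), (Lee, ops, Vega, 29), (Lee, rd, Gamma, 11), (Lee, rd, Gamma, 21), (Lee, rd, Gamma, 23), (Lee, rd, Gamma, 25), (Lee, rd, Gamma, 29), (Yan, k1, Vega, 35), (Yan, k1, Vega, 39), (Yan, mkt, Beta, 35), (Yan, mkt, Beta, 39), (Yan, p3, Gamma, 35), (Yan, p3, Gamma, 39), (Yan, rd, Beta, 35), (Yan, rd, Beta, 39)}.
Joining (Member ⨝ Loan) and Author on genre yields {(Eve, k1, Vega, 15, Ivy), (Eve, k1, Vega, 39, Ivy), (Eve, rd, Beta, 15, Kim), (Eve, rd, Beta, 39, Kim), (Lee, ops, Vega, 11, Ola), (Lee, ops, Vega, 21, Ola), (Lee, ops, Vega, 23, Ola), (Lee, ops, Vega, 25, Ola), (Lee, ops, Vega, 29, Ola), (Lee, rd, Gamma, 11, Kim), (Lee, rd, Gamma, 21, Kim), (Lee, rd, Gamma, 23, Kim), (Lee, rd, Gamma, 25, Kim), (Lee, rd, Gamma, 29, Kim), (Yan, k1, Vega, 35, Ivy), (Yan, k1, Vega, 39, Ivy), (Yan, mkt, Beta, 35, Ada), (Yan, mkt, Beta, 39, Ada), (Yan, rd, Beta, 35, Kim), (Yan, rd, Beta, 39, Kim)}.
Apply σ_{bid ≠ 15}; surviving tuples: {(Eve, k1, Vega, 39, Ivy), (Eve, rd, Beta, 39, Kim), (Lee, ops, Vega, 11, Ola), (Lee, ops, Vega, 21, Ola), (Lee, ops, Vega, 23, Ola), (Lee, ops, Vega, 25, Ola), (Lee, ops, Vega, 29, Ola), (Lee, rd, Gamma, 11, Kim), (Lee, rd, Gamma, 21, Kim), (Lee, rd, Gamma, 23, Kim), (Lee, rd, Gamma, 25, Kim), (Lee, rd, Gamma, 29, Kim), (Yan, k1, Vega, 35, Ivy), (Yan, k1, Vega, 39, Ivy), (Yan, mkt, Beta, 35, Ada), (Yan, mkt, Beta, 39, Ada), (Yan, rd, Beta, 35, Kim), (Yan, rd, Beta, 39, Kim)}
Projecting to aname, mname, title (11 duplicate(s) eliminated): {(Eve, Ivy, Vega), (Eve, Kim, Beta), (Lee, Kim, Gamma), (Lee, Ola, Vega), (Yan, Ada, Beta), (Yan, Ivy, Vega), (Yan, Kim, Beta)}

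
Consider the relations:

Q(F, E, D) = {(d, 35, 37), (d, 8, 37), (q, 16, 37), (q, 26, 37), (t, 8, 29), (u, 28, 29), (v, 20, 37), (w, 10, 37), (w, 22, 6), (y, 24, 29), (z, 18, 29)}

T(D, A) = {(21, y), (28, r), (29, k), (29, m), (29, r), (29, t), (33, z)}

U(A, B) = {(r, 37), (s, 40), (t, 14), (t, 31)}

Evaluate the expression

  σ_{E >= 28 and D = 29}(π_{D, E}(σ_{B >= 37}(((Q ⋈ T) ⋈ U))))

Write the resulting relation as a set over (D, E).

{(29, 28)}

Joining Q and T on D yields {(t, 8, 29, k), (t, 8, 29, m), (t, 8, 29, r), (t, 8, 29, t), (u, 28, 29, k), (u, 28, 29, m), (u, 28, 29, r), (u, 28, 29, t), (y, 24, 29, k), (y, 24, 29, m), (y, 24, 29, r), (y, 24, 29, t), (z, 18, 29, k), (z, 18, 29, m), (z, 18, 29, r), (z, 18, 29, t)}.
Joining (Q ⋈ T) and U on A yields {(t, 8, 29, r, 37), (t, 8, 29, t, 14), (t, 8, 29, t, 31), (u, 28, 29, r, 37), (u, 28, 29, t, 14), (u, 28, 29, t, 31), (y, 24, 29, r, 37), (y, 24, 29, t, 14), (y, 24, 29, t, 31), (z, 18, 29, r, 37), (z, 18, 29, t, 14), (z, 18, 29, t, 31)}.
σ[B >= 37]: keep tuples satisfying B >= 37 → {(t, 8, 29, r, 37), (u, 28, 29, r, 37), (y, 24, 29, r, 37), (z, 18, 29, r, 37)}
Keep only column(s) D, E: {(29, 18), (29, 24), (29, 28), (29, 8)}
σ[E >= 28 and D = 29]: keep tuples satisfying E >= 28 and D = 29 → {(29, 28)}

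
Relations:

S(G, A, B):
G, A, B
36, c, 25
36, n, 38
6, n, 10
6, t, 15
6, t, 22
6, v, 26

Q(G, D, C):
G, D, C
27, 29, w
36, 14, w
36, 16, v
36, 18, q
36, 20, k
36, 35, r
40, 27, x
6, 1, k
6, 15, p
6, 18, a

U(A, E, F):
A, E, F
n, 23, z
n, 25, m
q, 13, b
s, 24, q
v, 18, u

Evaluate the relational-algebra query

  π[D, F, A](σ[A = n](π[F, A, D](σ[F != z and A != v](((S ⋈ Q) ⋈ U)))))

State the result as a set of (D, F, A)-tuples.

Natural join on G: {(36, c, 25, 14, w), (36, c, 25, 16, v), (36, c, 25, 18, q), (36, c, 25, 20, k), (36, c, 25, 35, r), (36, n, 38, 14, w), (36, n, 38, 16, v), (36, n, 38, 18, q), (36, n, 38, 20, k), (36, n, 38, 35, r), (6, n, 10, 1, k), (6, n, 10, 15, p), (6, n, 10, 18, a), (6, t, 15, 1, k), (6, t, 15, 15, p), (6, t, 15, 18, a), (6, t, 22, 1, k), (6, t, 22, 15, p), (6, t, 22, 18, a), (6, v, 26, 1, k), (6, v, 26, 15, p), (6, v, 26, 18, a)}
Natural join on A: {(36, n, 38, 14, w, 23, z), (36, n, 38, 14, w, 25, m), (36, n, 38, 16, v, 23, z), (36, n, 38, 16, v, 25, m), (36, n, 38, 18, q, 23, z), (36, n, 38, 18, q, 25, m), (36, n, 38, 20, k, 23, z), (36, n, 38, 20, k, 25, m), (36, n, 38, 35, r, 23, z), (36, n, 38, 35, r, 25, m), (6, n, 10, 1, k, 23, z), (6, n, 10, 1, k, 25, m), (6, n, 10, 15, p, 23, z), (6, n, 10, 15, p, 25, m), (6, n, 10, 18, a, 23, z), (6, n, 10, 18, a, 25, m), (6, v, 26, 1, k, 18, u), (6, v, 26, 15, p, 18, u), (6, v, 26, 18, a, 18, u)}
Filtering on F != z and A != v leaves {(36, n, 38, 14, w, 25, m), (36, n, 38, 16, v, 25, m), (36, n, 38, 18, q, 25, m), (36, n, 38, 20, k, 25, m), (36, n, 38, 35, r, 25, m), (6, n, 10, 1, k, 25, m), (6, n, 10, 15, p, 25, m), (6, n, 10, 18, a, 25, m)}.
Keep only column(s) F, A, D (1 duplicate(s) eliminated): {(m, n, 1), (m, n, 14), (m, n, 15), (m, n, 16), (m, n, 18), (m, n, 20), (m, n, 35)}
Filtering on A = n leaves {(m, n, 1), (m, n, 14), (m, n, 15), (m, n, 16), (m, n, 18), (m, n, 20), (m, n, 35)}.
Keep only column(s) D, F, A: {(1, m, n), (14, m, n), (15, m, n), (16, m, n), (18, m, n), (20, m, n), (35, m, n)}

{(1, m, n), (14, m, n), (15, m, n), (16, m, n), (18, m, n), (20, m, n), (35, m, n)}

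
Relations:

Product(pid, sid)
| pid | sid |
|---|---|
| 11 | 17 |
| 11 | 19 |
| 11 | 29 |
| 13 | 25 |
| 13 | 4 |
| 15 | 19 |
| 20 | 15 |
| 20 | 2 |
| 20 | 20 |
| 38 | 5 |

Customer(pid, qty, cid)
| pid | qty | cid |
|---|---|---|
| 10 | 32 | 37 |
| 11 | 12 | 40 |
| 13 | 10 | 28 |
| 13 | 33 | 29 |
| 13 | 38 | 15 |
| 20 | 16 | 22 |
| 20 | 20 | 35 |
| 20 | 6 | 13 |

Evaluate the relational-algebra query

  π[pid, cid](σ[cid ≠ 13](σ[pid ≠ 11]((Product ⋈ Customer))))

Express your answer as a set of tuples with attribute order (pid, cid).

{(13, 15), (13, 28), (13, 29), (20, 22), (20, 35)}

Product ⋈ Customer (natural join on pid): {(11, 17, 12, 40), (11, 19, 12, 40), (11, 29, 12, 40), (13, 25, 10, 28), (13, 25, 33, 29), (13, 25, 38, 15), (13, 4, 10, 28), (13, 4, 33, 29), (13, 4, 38, 15), (20, 15, 16, 22), (20, 15, 20, 35), (20, 15, 6, 13), (20, 2, 16, 22), (20, 2, 20, 35), (20, 2, 6, 13), (20, 20, 16, 22), (20, 20, 20, 35), (20, 20, 6, 13)}
Selection pid ≠ 11: {(13, 25, 10, 28), (13, 25, 33, 29), (13, 25, 38, 15), (13, 4, 10, 28), (13, 4, 33, 29), (13, 4, 38, 15), (20, 15, 16, 22), (20, 15, 20, 35), (20, 15, 6, 13), (20, 2, 16, 22), (20, 2, 20, 35), (20, 2, 6, 13), (20, 20, 16, 22), (20, 20, 20, 35), (20, 20, 6, 13)}
Selection cid ≠ 13: {(13, 25, 10, 28), (13, 25, 33, 29), (13, 25, 38, 15), (13, 4, 10, 28), (13, 4, 33, 29), (13, 4, 38, 15), (20, 15, 16, 22), (20, 15, 20, 35), (20, 2, 16, 22), (20, 2, 20, 35), (20, 20, 16, 22), (20, 20, 20, 35)}
Projecting to pid, cid (7 duplicate(s) eliminated): {(13, 15), (13, 28), (13, 29), (20, 22), (20, 35)}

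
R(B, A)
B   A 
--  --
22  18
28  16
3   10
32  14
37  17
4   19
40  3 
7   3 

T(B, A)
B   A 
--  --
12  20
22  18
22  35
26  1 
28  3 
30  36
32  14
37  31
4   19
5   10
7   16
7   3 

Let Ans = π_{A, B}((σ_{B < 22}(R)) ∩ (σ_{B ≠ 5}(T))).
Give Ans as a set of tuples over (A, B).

Apply σ_{B < 22}; surviving tuples: {(3, 10), (4, 19), (7, 3)}
Apply σ_{B ≠ 5}; surviving tuples: {(12, 20), (22, 18), (22, 35), (26, 1), (28, 3), (30, 36), (32, 14), (37, 31), (4, 19), (7, 16), (7, 3)}
Taking the intersection: {(4, 19), (7, 3)}
π[A, B]: project onto (A, B) → {(19, 4), (3, 7)}

{(19, 4), (3, 7)}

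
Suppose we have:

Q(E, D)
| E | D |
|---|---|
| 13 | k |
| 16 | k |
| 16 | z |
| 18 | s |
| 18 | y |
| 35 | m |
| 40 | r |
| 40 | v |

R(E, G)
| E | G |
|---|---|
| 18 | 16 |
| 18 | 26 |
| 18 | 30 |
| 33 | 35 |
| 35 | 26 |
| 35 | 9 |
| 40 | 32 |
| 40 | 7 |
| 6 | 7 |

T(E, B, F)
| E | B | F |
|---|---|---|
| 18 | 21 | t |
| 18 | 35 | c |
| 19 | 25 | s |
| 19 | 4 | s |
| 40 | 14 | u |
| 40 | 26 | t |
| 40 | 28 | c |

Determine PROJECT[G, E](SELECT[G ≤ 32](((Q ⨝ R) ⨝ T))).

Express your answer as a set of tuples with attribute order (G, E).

{(16, 18), (26, 18), (30, 18), (32, 40), (7, 40)}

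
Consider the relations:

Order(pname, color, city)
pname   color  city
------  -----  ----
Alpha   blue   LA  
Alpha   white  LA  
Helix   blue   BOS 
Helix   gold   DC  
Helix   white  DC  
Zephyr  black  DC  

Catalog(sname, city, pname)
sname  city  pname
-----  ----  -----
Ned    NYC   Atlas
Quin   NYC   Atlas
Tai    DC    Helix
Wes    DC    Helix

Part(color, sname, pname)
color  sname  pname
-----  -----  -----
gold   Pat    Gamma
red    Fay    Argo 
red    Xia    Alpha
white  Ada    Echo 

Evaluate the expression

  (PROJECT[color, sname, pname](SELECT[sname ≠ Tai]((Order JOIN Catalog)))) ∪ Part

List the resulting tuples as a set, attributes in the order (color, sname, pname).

Natural join on pname, city: {(Helix, gold, DC, Tai), (Helix, gold, DC, Wes), (Helix, white, DC, Tai), (Helix, white, DC, Wes)}
Selection sname ≠ Tai: {(Helix, gold, DC, Wes), (Helix, white, DC, Wes)}
Projecting to color, sname, pname: {(gold, Wes, Helix), (white, Wes, Helix)}
Taking the union: {(gold, Pat, Gamma), (gold, Wes, Helix), (red, Fay, Argo), (red, Xia, Alpha), (white, Ada, Echo), (white, Wes, Helix)}

{(gold, Pat, Gamma), (gold, Wes, Helix), (red, Fay, Argo), (red, Xia, Alpha), (white, Ada, Echo), (white, Wes, Helix)}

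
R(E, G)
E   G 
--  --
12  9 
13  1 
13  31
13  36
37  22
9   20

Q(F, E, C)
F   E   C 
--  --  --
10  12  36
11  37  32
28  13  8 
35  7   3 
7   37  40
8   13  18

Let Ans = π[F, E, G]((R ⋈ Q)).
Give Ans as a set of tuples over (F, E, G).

Joining R and Q on E yields {(12, 9, 10, 36), (13, 1, 28, 8), (13, 1, 8, 18), (13, 31, 28, 8), (13, 31, 8, 18), (13, 36, 28, 8), (13, 36, 8, 18), (37, 22, 11, 32), (37, 22, 7, 40)}.
Keep only column(s) F, E, G: {(10, 12, 9), (11, 37, 22), (28, 13, 1), (28, 13, 31), (28, 13, 36), (7, 37, 22), (8, 13, 1), (8, 13, 31), (8, 13, 36)}

{(10, 12, 9), (11, 37, 22), (28, 13, 1), (28, 13, 31), (28, 13, 36), (7, 37, 22), (8, 13, 1), (8, 13, 31), (8, 13, 36)}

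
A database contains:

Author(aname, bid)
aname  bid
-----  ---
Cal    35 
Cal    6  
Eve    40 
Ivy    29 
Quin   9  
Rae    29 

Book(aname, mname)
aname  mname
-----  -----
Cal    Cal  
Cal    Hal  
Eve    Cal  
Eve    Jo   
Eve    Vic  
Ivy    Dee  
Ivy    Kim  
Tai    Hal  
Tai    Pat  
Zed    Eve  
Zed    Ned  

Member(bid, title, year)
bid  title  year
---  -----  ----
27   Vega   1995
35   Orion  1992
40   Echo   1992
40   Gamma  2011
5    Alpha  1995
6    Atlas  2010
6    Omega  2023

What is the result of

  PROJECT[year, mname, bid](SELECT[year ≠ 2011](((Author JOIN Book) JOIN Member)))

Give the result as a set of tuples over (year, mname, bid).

{(1992, Cal, 35), (1992, Cal, 40), (1992, Hal, 35), (1992, Jo, 40), (1992, Vic, 40), (2010, Cal, 6), (2010, Hal, 6), (2023, Cal, 6), (2023, Hal, 6)}

Author ⋈ Book (natural join on aname): {(Cal, 35, Cal), (Cal, 35, Hal), (Cal, 6, Cal), (Cal, 6, Hal), (Eve, 40, Cal), (Eve, 40, Jo), (Eve, 40, Vic), (Ivy, 29, Dee), (Ivy, 29, Kim)}
(Author JOIN Book) ⋈ Member (natural join on bid): {(Cal, 35, Cal, Orion, 1992), (Cal, 35, Hal, Orion, 1992), (Cal, 6, Cal, Atlas, 2010), (Cal, 6, Cal, Omega, 2023), (Cal, 6, Hal, Atlas, 2010), (Cal, 6, Hal, Omega, 2023), (Eve, 40, Cal, Echo, 1992), (Eve, 40, Cal, Gamma, 2011), (Eve, 40, Jo, Echo, 1992), (Eve, 40, Jo, Gamma, 2011), (Eve, 40, Vic, Echo, 1992), (Eve, 40, Vic, Gamma, 2011)}
Selection year ≠ 2011: {(Cal, 35, Cal, Orion, 1992), (Cal, 35, Hal, Orion, 1992), (Cal, 6, Cal, Atlas, 2010), (Cal, 6, Cal, Omega, 2023), (Cal, 6, Hal, Atlas, 2010), (Cal, 6, Hal, Omega, 2023), (Eve, 40, Cal, Echo, 1992), (Eve, 40, Jo, Echo, 1992), (Eve, 40, Vic, Echo, 1992)}
Keep only column(s) year, mname, bid: {(1992, Cal, 35), (1992, Cal, 40), (1992, Hal, 35), (1992, Jo, 40), (1992, Vic, 40), (2010, Cal, 6), (2010, Hal, 6), (2023, Cal, 6), (2023, Hal, 6)}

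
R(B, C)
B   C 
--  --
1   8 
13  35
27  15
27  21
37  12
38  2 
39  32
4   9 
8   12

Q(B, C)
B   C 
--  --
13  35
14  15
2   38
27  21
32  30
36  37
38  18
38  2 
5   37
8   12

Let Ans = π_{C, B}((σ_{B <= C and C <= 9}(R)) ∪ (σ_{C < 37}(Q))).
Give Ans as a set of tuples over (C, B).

Filtering on B <= C and C <= 9 leaves {(1, 8), (4, 9)}.
Filtering on C < 37 leaves {(13, 35), (14, 15), (27, 21), (32, 30), (38, 18), (38, 2), (8, 12)}.
Set union of the two operands is {(1, 8), (13, 35), (14, 15), (27, 21), (32, 30), (38, 18), (38, 2), (4, 9), (8, 12)}.
Keep only column(s) C, B: {(12, 8), (15, 14), (18, 38), (2, 38), (21, 27), (30, 32), (35, 13), (8, 1), (9, 4)}

{(12, 8), (15, 14), (18, 38), (2, 38), (21, 27), (30, 32), (35, 13), (8, 1), (9, 4)}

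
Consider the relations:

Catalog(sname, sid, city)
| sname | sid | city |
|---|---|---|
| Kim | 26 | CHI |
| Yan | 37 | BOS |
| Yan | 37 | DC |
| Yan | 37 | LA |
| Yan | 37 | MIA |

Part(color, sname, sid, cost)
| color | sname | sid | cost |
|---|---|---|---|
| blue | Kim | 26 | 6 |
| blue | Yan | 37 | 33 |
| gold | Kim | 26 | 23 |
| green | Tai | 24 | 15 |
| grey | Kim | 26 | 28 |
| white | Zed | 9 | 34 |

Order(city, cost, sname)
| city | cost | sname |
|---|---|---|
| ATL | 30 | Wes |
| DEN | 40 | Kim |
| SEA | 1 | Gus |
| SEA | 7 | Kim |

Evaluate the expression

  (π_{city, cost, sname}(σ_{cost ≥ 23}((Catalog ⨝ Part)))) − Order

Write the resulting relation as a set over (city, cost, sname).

Joining Catalog and Part on sname, sid yields {(Kim, 26, CHI, blue, 6), (Kim, 26, CHI, gold, 23), (Kim, 26, CHI, grey, 28), (Yan, 37, BOS, blue, 33), (Yan, 37, DC, blue, 33), (Yan, 37, LA, blue, 33), (Yan, 37, MIA, blue, 33)}.
Filtering on cost ≥ 23 leaves {(Kim, 26, CHI, gold, 23), (Kim, 26, CHI, grey, 28), (Yan, 37, BOS, blue, 33), (Yan, 37, DC, blue, 33), (Yan, 37, LA, blue, 33), (Yan, 37, MIA, blue, 33)}.
Keep only column(s) city, cost, sname: {(BOS, 33, Yan), (CHI, 23, Kim), (CHI, 28, Kim), (DC, 33, Yan), (LA, 33, Yan), (MIA, 33, Yan)}
Taking the difference: {(BOS, 33, Yan), (CHI, 23, Kim), (CHI, 28, Kim), (DC, 33, Yan), (LA, 33, Yan), (MIA, 33, Yan)}

{(BOS, 33, Yan), (CHI, 23, Kim), (CHI, 28, Kim), (DC, 33, Yan), (LA, 33, Yan), (MIA, 33, Yan)}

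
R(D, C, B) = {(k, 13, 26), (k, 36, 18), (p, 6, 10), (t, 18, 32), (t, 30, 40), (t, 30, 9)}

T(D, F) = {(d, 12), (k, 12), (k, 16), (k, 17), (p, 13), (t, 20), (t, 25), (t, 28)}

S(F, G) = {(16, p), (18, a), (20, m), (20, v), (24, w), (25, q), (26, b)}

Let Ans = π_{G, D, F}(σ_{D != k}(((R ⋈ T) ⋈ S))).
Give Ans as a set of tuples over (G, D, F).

{(m, t, 20), (q, t, 25), (v, t, 20)}

Joining R and T on D yields {(k, 13, 26, 12), (k, 13, 26, 16), (k, 13, 26, 17), (k, 36, 18, 12), (k, 36, 18, 16), (k, 36, 18, 17), (p, 6, 10, 13), (t, 18, 32, 20), (t, 18, 32, 25), (t, 18, 32, 28), (t, 30, 40, 20), (t, 30, 40, 25), (t, 30, 40, 28), (t, 30, 9, 20), (t, 30, 9, 25), (t, 30, 9, 28)}.
Joining (R ⋈ T) and S on F yields {(k, 13, 26, 16, p), (k, 36, 18, 16, p), (t, 18, 32, 20, m), (t, 18, 32, 20, v), (t, 18, 32, 25, q), (t, 30, 40, 20, m), (t, 30, 40, 20, v), (t, 30, 40, 25, q), (t, 30, 9, 20, m), (t, 30, 9, 20, v), (t, 30, 9, 25, q)}.
Filtering on D != k leaves {(t, 18, 32, 20, m), (t, 18, 32, 20, v), (t, 18, 32, 25, q), (t, 30, 40, 20, m), (t, 30, 40, 20, v), (t, 30, 40, 25, q), (t, 30, 9, 20, m), (t, 30, 9, 20, v), (t, 30, 9, 25, q)}.
Projecting to G, D, F (6 duplicate(s) eliminated): {(m, t, 20), (q, t, 25), (v, t, 20)}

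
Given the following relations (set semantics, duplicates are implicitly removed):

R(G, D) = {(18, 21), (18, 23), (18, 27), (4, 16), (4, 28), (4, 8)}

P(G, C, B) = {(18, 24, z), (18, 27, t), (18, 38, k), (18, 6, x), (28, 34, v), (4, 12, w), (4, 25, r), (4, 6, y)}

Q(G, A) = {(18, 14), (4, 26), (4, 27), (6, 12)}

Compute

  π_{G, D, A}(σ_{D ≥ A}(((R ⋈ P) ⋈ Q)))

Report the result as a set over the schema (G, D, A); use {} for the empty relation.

Natural join on G: {(18, 21, 24, z), (18, 21, 27, t), (18, 21, 38, k), (18, 21, 6, x), (18, 23, 24, z), (18, 23, 27, t), (18, 23, 38, k), (18, 23, 6, x), (18, 27, 24, z), (18, 27, 27, t), (18, 27, 38, k), (18, 27, 6, x), (4, 16, 12, w), (4, 16, 25, r), (4, 16, 6, y), (4, 28, 12, w), (4, 28, 25, r), (4, 28, 6, y), (4, 8, 12, w), (4, 8, 25, r), (4, 8, 6, y)}
Natural join on G: {(18, 21, 24, z, 14), (18, 21, 27, t, 14), (18, 21, 38, k, 14), (18, 21, 6, x, 14), (18, 23, 24, z, 14), (18, 23, 27, t, 14), (18, 23, 38, k, 14), (18, 23, 6, x, 14), (18, 27, 24, z, 14), (18, 27, 27, t, 14), (18, 27, 38, k, 14), (18, 27, 6, x, 14), (4, 16, 12, w, 26), (4, 16, 12, w, 27), (4, 16, 25, r, 26), (4, 16, 25, r, 27), (4, 16, 6, y, 26), (4, 16, 6, y, 27), (4, 28, 12, w, 26), (4, 28, 12, w, 27), (4, 28, 25, r, 26), (4, 28, 25, r, 27), (4, 28, 6, y, 26), (4, 28, 6, y, 27), (4, 8, 12, w, 26), (4, 8, 12, w, 27), (4, 8, 25, r, 26), (4, 8, 25, r, 27), (4, 8, 6, y, 26), (4, 8, 6, y, 27)}
σ[D ≥ A]: keep tuples satisfying D ≥ A → {(18, 21, 24, z, 14), (18, 21, 27, t, 14), (18, 21, 38, k, 14), (18, 21, 6, x, 14), (18, 23, 24, z, 14), (18, 23, 27, t, 14), (18, 23, 38, k, 14), (18, 23, 6, x, 14), (18, 27, 24, z, 14), (18, 27, 27, t, 14), (18, 27, 38, k, 14), (18, 27, 6, x, 14), (4, 28, 12, w, 26), (4, 28, 12, w, 27), (4, 28, 25, r, 26), (4, 28, 25, r, 27), (4, 28, 6, y, 26), (4, 28, 6, y, 27)}
π[G, D, A]: project onto (G, D, A) (13 duplicate(s) eliminated) → {(18, 21, 14), (18, 23, 14), (18, 27, 14), (4, 28, 26), (4, 28, 27)}

{(18, 21, 14), (18, 23, 14), (18, 27, 14), (4, 28, 26), (4, 28, 27)}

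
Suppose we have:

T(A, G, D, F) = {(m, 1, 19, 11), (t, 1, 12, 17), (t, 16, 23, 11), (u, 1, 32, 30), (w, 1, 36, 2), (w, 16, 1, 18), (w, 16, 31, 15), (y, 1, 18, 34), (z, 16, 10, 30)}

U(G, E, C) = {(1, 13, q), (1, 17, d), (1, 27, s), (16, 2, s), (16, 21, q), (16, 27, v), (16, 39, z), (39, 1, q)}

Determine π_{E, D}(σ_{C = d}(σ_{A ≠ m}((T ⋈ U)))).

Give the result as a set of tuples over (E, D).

T ⋈ U (natural join on G): {(m, 1, 19, 11, 13, q), (m, 1, 19, 11, 17, d), (m, 1, 19, 11, 27, s), (t, 1, 12, 17, 13, q), (t, 1, 12, 17, 17, d), (t, 1, 12, 17, 27, s), (t, 16, 23, 11, 2, s), (t, 16, 23, 11, 21, q), (t, 16, 23, 11, 27, v), (t, 16, 23, 11, 39, z), (u, 1, 32, 30, 13, q), (u, 1, 32, 30, 17, d), (u, 1, 32, 30, 27, s), (w, 1, 36, 2, 13, q), (w, 1, 36, 2, 17, d), (w, 1, 36, 2, 27, s), (w, 16, 1, 18, 2, s), (w, 16, 1, 18, 21, q), (w, 16, 1, 18, 27, v), (w, 16, 1, 18, 39, z), (w, 16, 31, 15, 2, s), (w, 16, 31, 15, 21, q), (w, 16, 31, 15, 27, v), (w, 16, 31, 15, 39, z), (y, 1, 18, 34, 13, q), (y, 1, 18, 34, 17, d), (y, 1, 18, 34, 27, s), (z, 16, 10, 30, 2, s), (z, 16, 10, 30, 21, q), (z, 16, 10, 30, 27, v), (z, 16, 10, 30, 39, z)}
Selection A ≠ m: {(t, 1, 12, 17, 13, q), (t, 1, 12, 17, 17, d), (t, 1, 12, 17, 27, s), (t, 16, 23, 11, 2, s), (t, 16, 23, 11, 21, q), (t, 16, 23, 11, 27, v), (t, 16, 23, 11, 39, z), (u, 1, 32, 30, 13, q), (u, 1, 32, 30, 17, d), (u, 1, 32, 30, 27, s), (w, 1, 36, 2, 13, q), (w, 1, 36, 2, 17, d), (w, 1, 36, 2, 27, s), (w, 16, 1, 18, 2, s), (w, 16, 1, 18, 21, q), (w, 16, 1, 18, 27, v), (w, 16, 1, 18, 39, z), (w, 16, 31, 15, 2, s), (w, 16, 31, 15, 21, q), (w, 16, 31, 15, 27, v), (w, 16, 31, 15, 39, z), (y, 1, 18, 34, 13, q), (y, 1, 18, 34, 17, d), (y, 1, 18, 34, 27, s), (z, 16, 10, 30, 2, s), (z, 16, 10, 30, 21, q), (z, 16, 10, 30, 27, v), (z, 16, 10, 30, 39, z)}
Selection C = d: {(t, 1, 12, 17, 17, d), (u, 1, 32, 30, 17, d), (w, 1, 36, 2, 17, d), (y, 1, 18, 34, 17, d)}
π_{E, D} gives {(17, 12), (17, 18), (17, 32), (17, 36)}.

{(17, 12), (17, 18), (17, 32), (17, 36)}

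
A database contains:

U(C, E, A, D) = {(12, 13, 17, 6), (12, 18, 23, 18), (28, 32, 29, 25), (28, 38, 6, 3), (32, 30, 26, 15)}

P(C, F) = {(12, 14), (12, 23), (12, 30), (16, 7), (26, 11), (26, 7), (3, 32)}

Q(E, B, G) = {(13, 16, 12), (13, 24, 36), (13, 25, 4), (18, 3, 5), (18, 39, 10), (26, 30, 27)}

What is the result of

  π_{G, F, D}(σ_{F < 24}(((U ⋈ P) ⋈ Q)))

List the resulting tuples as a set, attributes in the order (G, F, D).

U ⋈ P (natural join on C): {(12, 13, 17, 6, 14), (12, 13, 17, 6, 23), (12, 13, 17, 6, 30), (12, 18, 23, 18, 14), (12, 18, 23, 18, 23), (12, 18, 23, 18, 30)}
(U ⋈ P) ⋈ Q (natural join on E): {(12, 13, 17, 6, 14, 16, 12), (12, 13, 17, 6, 14, 24, 36), (12, 13, 17, 6, 14, 25, 4), (12, 13, 17, 6, 23, 16, 12), (12, 13, 17, 6, 23, 24, 36), (12, 13, 17, 6, 23, 25, 4), (12, 13, 17, 6, 30, 16, 12), (12, 13, 17, 6, 30, 24, 36), (12, 13, 17, 6, 30, 25, 4), (12, 18, 23, 18, 14, 3, 5), (12, 18, 23, 18, 14, 39, 10), (12, 18, 23, 18, 23, 3, 5), (12, 18, 23, 18, 23, 39, 10), (12, 18, 23, 18, 30, 3, 5), (12, 18, 23, 18, 30, 39, 10)}
σ[F < 24]: keep tuples satisfying F < 24 → {(12, 13, 17, 6, 14, 16, 12), (12, 13, 17, 6, 14, 24, 36), (12, 13, 17, 6, 14, 25, 4), (12, 13, 17, 6, 23, 16, 12), (12, 13, 17, 6, 23, 24, 36), (12, 13, 17, 6, 23, 25, 4), (12, 18, 23, 18, 14, 3, 5), (12, 18, 23, 18, 14, 39, 10), (12, 18, 23, 18, 23, 3, 5), (12, 18, 23, 18, 23, 39, 10)}
Keep only column(s) G, F, D: {(10, 14, 18), (10, 23, 18), (12, 14, 6), (12, 23, 6), (36, 14, 6), (36, 23, 6), (4, 14, 6), (4, 23, 6), (5, 14, 18), (5, 23, 18)}

{(10, 14, 18), (10, 23, 18), (12, 14, 6), (12, 23, 6), (36, 14, 6), (36, 23, 6), (4, 14, 6), (4, 23, 6), (5, 14, 18), (5, 23, 18)}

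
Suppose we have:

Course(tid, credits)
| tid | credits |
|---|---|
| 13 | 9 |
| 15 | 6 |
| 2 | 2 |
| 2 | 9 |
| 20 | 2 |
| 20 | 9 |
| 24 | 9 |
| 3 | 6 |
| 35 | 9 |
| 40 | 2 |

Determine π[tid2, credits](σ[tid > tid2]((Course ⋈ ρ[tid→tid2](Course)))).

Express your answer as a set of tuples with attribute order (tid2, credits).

{(13, 9), (2, 2), (2, 9), (20, 2), (20, 9), (24, 9), (3, 6)}

ρ[tid→tid2]: schema becomes (tid2, credits); tuples unchanged.
Course ⋈ ρ[tid→tid2](Course) (natural join on credits): {(13, 9, 13), (13, 9, 2), (13, 9, 20), (13, 9, 24), (13, 9, 35), (15, 6, 15), (15, 6, 3), (2, 2, 2), (2, 2, 20), (2, 2, 40), (2, 9, 13), (2, 9, 2), (2, 9, 20), (2, 9, 24), (2, 9, 35), (20, 2, 2), (20, 2, 20), (20, 2, 40), (20, 9, 13), (20, 9, 2), (20, 9, 20), (20, 9, 24), (20, 9, 35), (24, 9, 13), (24, 9, 2), (24, 9, 20), (24, 9, 24), (24, 9, 35), (3, 6, 15), (3, 6, 3), (35, 9, 13), (35, 9, 2), (35, 9, 20), (35, 9, 24), (35, 9, 35), (40, 2, 2), (40, 2, 20), (40, 2, 40)}
Filtering on tid > tid2 leaves {(13, 9, 2), (15, 6, 3), (20, 2, 2), (20, 9, 13), (20, 9, 2), (24, 9, 13), (24, 9, 2), (24, 9, 20), (35, 9, 13), (35, 9, 2), (35, 9, 20), (35, 9, 24), (40, 2, 2), (40, 2, 20)}.
Projecting to tid2, credits (7 duplicate(s) eliminated): {(13, 9), (2, 2), (2, 9), (20, 2), (20, 9), (24, 9), (3, 6)}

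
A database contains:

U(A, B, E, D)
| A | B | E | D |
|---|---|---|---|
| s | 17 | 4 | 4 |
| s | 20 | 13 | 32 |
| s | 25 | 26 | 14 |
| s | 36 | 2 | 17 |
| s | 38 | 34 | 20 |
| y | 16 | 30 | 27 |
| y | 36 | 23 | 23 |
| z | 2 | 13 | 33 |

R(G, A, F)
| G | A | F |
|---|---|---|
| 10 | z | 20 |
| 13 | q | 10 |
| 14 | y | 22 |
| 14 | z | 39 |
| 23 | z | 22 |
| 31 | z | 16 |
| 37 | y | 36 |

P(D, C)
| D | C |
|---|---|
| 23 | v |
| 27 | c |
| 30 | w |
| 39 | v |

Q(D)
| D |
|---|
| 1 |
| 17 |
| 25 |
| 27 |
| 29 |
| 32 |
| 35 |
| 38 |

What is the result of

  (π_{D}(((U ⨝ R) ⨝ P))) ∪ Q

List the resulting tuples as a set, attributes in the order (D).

{1, 17, 23, 25, 27, 29, 32, 35, 38}

U ⋈ R (natural join on A): {(y, 16, 30, 27, 14, 22), (y, 16, 30, 27, 37, 36), (y, 36, 23, 23, 14, 22), (y, 36, 23, 23, 37, 36), (z, 2, 13, 33, 10, 20), (z, 2, 13, 33, 14, 39), (z, 2, 13, 33, 23, 22), (z, 2, 13, 33, 31, 16)}
(U ⨝ R) ⋈ P (natural join on D): {(y, 16, 30, 27, 14, 22, c), (y, 16, 30, 27, 37, 36, c), (y, 36, 23, 23, 14, 22, v), (y, 36, 23, 23, 37, 36, v)}
Keep only column(s) D (2 duplicate(s) eliminated): {23, 27}
Taking the union: {1, 17, 23, 25, 27, 29, 32, 35, 38}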